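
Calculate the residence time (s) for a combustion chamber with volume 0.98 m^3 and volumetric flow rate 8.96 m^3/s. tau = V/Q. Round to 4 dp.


tau = V / Q_flow
tau = 0.98 / 8.96 = 0.1094 s


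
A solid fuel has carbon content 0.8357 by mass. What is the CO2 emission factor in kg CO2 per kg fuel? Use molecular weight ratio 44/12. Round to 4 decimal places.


EF = C_frac * (M_CO2 / M_C)
EF = 0.8357 * (44/12)
EF = 0.8357 * 3.666667 = 3.0642 kg_CO2/kg_fuel


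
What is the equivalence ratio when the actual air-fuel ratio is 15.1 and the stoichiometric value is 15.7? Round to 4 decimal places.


phi = AFR_stoich / AFR_actual
phi = 15.7 / 15.1 = 1.0397


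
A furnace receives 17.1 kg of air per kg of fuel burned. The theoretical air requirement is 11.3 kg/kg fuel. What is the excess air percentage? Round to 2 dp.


Excess air = actual - stoichiometric = 17.1 - 11.3 = 5.80 kg/kg fuel
Excess air % = (excess / stoich) * 100 = (5.80 / 11.3) * 100 = 51.33%


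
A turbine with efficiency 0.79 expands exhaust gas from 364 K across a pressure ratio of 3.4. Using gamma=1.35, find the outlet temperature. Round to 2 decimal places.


T_out = T_in * (1 - eta * (1 - PR^(-(gamma-1)/gamma)))
Exponent = -(1.35-1)/1.35 = -0.25925926
PR^exp = 3.4^(-0.25925926) = 0.72813041
Factor = 1 - 0.79*(1 - 0.72813041) = 0.78522302
T_out = 364 * 0.78522302 = 285.82 K


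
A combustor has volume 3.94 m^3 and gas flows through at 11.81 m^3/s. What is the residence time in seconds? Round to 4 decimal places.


tau = V / Q_flow
tau = 3.94 / 11.81 = 0.3336 s


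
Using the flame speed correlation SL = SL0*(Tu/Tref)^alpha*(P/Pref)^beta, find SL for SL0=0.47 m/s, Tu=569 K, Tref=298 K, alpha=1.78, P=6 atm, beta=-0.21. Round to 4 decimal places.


SL = SL0 * (Tu/Tref)^alpha * (P/Pref)^beta
T ratio = 569/298 = 1.90939597
(T ratio)^alpha = 1.90939597^1.78 = 3.162240
(P/Pref)^beta = 6^(-0.21) = 0.686417
SL = 0.47 * 3.162240 * 0.686417 = 1.0202 m/s


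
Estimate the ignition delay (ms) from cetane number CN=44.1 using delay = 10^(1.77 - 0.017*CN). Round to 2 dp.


delay = 10^(1.77 - 0.017*CN)
Exponent = 1.77 - 0.017*44.1 = 1.0203
delay = 10^1.0203 = 10.48 ms


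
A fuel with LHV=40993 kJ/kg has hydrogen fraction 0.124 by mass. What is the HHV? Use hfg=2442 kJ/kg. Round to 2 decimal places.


HHV = LHV + hfg * 9 * H
Water addition = 2442 * 9 * 0.124 = 2725.272 kJ/kg
HHV = 40993 + 2725.272 = 43718.27 kJ/kg


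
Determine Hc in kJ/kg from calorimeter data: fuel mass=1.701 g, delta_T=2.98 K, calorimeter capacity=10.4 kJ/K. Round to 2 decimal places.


Hc = C_cal * delta_T / m_fuel
Q_released = 10.4 * 2.98 = 30.9920 kJ
m_fuel = 1.701 g = 1.701/1000 kg = 0.001701 kg
Hc = 30.9920 / 0.001701 = 18219.87 kJ/kg


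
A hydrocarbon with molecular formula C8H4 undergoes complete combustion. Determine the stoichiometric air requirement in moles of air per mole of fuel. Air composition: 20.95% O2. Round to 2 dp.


Balanced combustion: C8H4 + 9 O2 -> 8 CO2 + 2 H2O
O2 needed = C + H/4 = 8 + 4/4 = 9.00 moles
Air moles = O2 / 0.2095 = 9.00 / 0.2095 = 42.96 moles air


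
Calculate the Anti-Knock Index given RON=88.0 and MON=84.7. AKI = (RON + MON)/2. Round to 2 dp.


AKI = (RON + MON) / 2
AKI = (88.0 + 84.7) / 2
AKI = 172.7 / 2 = 86.35


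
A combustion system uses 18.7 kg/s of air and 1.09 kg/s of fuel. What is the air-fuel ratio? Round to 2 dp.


AFR = m_air / m_fuel
AFR = 18.7 / 1.09 = 17.16


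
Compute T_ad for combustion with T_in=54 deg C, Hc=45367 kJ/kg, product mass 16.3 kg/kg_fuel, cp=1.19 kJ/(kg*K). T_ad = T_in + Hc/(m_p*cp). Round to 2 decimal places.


T_ad = T_in + Hc / (m_p * cp)
Denominator = 16.3 * 1.19 = 19.3970
Temperature rise = 45367 / 19.3970 = 2338.87 K
T_ad = 54 + 2338.87 = 2392.87 deg C


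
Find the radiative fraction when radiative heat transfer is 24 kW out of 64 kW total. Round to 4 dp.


f_rad = Q_rad / Q_total
f_rad = 24 / 64 = 0.3750


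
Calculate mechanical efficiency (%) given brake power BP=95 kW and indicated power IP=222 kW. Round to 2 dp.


eta_mech = (BP / IP) * 100
Ratio = 95 / 222 = 0.4279
eta_mech = 0.4279 * 100 = 42.79%


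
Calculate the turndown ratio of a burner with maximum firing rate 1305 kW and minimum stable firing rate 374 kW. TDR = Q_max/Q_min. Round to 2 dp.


TDR = Q_max / Q_min
TDR = 1305 / 374 = 3.49


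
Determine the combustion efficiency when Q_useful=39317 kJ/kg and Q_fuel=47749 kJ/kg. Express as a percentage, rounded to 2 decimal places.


Efficiency = (Q_useful / Q_fuel) * 100
Efficiency = (39317 / 47749) * 100
Efficiency = 0.8234 * 100 = 82.34%


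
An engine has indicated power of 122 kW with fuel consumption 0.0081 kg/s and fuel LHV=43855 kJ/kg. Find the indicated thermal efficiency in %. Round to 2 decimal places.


eta_ith = (IP / (mf * LHV)) * 100
Denominator = 0.0081 * 43855 = 355.2255 kW
eta_ith = (122 / 355.2255) * 100 = 34.34%


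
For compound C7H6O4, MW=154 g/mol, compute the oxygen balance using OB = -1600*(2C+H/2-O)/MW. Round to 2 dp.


OB = -1600 * (2C + H/2 - O) / MW
Inner = 2*7 + 6/2 - 4 = 13.00
OB = -1600 * 13.00 / 154 = -135.06%


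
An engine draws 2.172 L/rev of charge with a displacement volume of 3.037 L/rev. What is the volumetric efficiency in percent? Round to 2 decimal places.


eta_v = (V_actual / V_disp) * 100
Ratio = 2.172 / 3.037 = 0.7152
eta_v = 0.7152 * 100 = 71.52%


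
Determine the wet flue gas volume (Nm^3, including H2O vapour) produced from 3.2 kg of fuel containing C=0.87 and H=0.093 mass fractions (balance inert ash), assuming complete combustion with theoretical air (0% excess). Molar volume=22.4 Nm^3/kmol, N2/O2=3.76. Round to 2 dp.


Per kg fuel: CO2 = (C/12 kmol)*22.4 = (0.87/12)*22.4 = 1.62400 Nm^3
Per kg fuel: H2O = (H/2 kmol)*22.4 = (0.093/2)*22.4 = 1.04160 Nm^3
O2 needed per kg fuel = C/12 + H/4 = 0.87/12 + 0.093/4 = 0.09575000 kmol
Per kg fuel: N2 = O2*3.76*22.4 = 0.09575000*3.76*22.4 = 8.06445 Nm^3
Total per kg = 1.62400 + 1.04160 + 8.06445 = 10.73005 Nm^3
Total = 10.73005 * 3.2 = 34.34 Nm^3


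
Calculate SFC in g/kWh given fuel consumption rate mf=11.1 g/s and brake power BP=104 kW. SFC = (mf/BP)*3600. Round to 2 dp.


SFC = (mf / BP) * 3600
Rate = 11.1 / 104 = 0.106731 g/(s*kW)
SFC = 0.106731 * 3600 = 384.23 g/kWh


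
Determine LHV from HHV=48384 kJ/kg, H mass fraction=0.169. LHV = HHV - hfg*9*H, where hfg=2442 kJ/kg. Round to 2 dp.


LHV = HHV - hfg * 9 * H
Water correction = 2442 * 9 * 0.169 = 3714.282 kJ/kg
LHV = 48384 - 3714.282 = 44669.72 kJ/kg


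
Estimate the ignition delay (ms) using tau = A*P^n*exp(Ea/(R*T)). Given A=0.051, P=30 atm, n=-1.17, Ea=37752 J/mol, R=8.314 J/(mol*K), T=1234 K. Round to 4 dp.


tau = A * P^n * exp(Ea/(R*T))
P^n = 30^(-1.17) = 0.01869684
Ea/(R*T) = 37752/(8.314*1234) = 3.679720
exp(Ea/(R*T)) = 39.635298
tau = 0.051 * 0.01869684 * 39.635298 = 0.0378 ms


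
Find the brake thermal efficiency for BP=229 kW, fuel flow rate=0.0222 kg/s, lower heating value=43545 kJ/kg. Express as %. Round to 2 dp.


eta_BTE = (BP / (mf * LHV)) * 100
Denominator = 0.0222 * 43545 = 966.6990 kW
eta_BTE = (229 / 966.6990) * 100 = 23.69%


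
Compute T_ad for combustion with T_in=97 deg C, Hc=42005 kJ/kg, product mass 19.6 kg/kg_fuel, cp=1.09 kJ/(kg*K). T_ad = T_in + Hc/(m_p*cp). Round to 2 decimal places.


T_ad = T_in + Hc / (m_p * cp)
Denominator = 19.6 * 1.09 = 21.3640
Temperature rise = 42005 / 21.3640 = 1966.16 K
T_ad = 97 + 1966.16 = 2063.16 deg C


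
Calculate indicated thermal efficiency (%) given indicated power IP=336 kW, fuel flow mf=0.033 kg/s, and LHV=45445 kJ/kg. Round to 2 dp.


eta_ith = (IP / (mf * LHV)) * 100
Denominator = 0.033 * 45445 = 1499.6850 kW
eta_ith = (336 / 1499.6850) * 100 = 22.40%


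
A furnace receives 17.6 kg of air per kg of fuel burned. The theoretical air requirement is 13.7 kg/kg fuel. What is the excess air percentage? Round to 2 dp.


Excess air = actual - stoichiometric = 17.6 - 13.7 = 3.90 kg/kg fuel
Excess air % = (excess / stoich) * 100 = (3.90 / 13.7) * 100 = 28.47%


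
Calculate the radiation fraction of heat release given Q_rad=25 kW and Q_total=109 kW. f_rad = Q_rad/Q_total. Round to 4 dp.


f_rad = Q_rad / Q_total
f_rad = 25 / 109 = 0.2294


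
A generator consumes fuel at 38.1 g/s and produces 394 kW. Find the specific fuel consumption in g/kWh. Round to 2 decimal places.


SFC = (mf / BP) * 3600
Rate = 38.1 / 394 = 0.096701 g/(s*kW)
SFC = 0.096701 * 3600 = 348.12 g/kWh


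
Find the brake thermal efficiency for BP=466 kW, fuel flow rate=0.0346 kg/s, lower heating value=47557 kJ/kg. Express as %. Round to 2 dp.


eta_BTE = (BP / (mf * LHV)) * 100
Denominator = 0.0346 * 47557 = 1645.4722 kW
eta_BTE = (466 / 1645.4722) * 100 = 28.32%


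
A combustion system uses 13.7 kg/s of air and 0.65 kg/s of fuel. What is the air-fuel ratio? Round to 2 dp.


AFR = m_air / m_fuel
AFR = 13.7 / 0.65 = 21.08


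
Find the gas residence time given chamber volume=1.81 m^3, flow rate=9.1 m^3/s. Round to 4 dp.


tau = V / Q_flow
tau = 1.81 / 9.1 = 0.1989 s


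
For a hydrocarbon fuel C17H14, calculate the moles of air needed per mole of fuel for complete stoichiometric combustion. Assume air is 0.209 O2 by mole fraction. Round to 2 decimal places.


Balanced combustion: C17H14 + 20.5 O2 -> 17 CO2 + 7 H2O
O2 needed = C + H/4 = 17 + 14/4 = 20.50 moles
Air moles = O2 / 0.209 = 20.50 / 0.209 = 98.09 moles air


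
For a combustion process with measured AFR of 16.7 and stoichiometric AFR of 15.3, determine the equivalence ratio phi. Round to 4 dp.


phi = AFR_stoich / AFR_actual
phi = 15.3 / 16.7 = 0.9162


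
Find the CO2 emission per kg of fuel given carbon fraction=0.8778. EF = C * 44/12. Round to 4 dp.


EF = C_frac * (M_CO2 / M_C)
EF = 0.8778 * (44/12)
EF = 0.8778 * 3.666667 = 3.2186 kg_CO2/kg_fuel


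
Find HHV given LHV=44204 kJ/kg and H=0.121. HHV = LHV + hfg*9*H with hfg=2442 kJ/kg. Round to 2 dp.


HHV = LHV + hfg * 9 * H
Water addition = 2442 * 9 * 0.121 = 2659.338 kJ/kg
HHV = 44204 + 2659.338 = 46863.34 kJ/kg


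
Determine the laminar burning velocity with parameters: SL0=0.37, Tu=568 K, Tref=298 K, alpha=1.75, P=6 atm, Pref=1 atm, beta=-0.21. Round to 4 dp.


SL = SL0 * (Tu/Tref)^alpha * (P/Pref)^beta
T ratio = 568/298 = 1.90604027
(T ratio)^alpha = 1.90604027^1.75 = 3.091940
(P/Pref)^beta = 6^(-0.21) = 0.686417
SL = 0.37 * 3.091940 * 0.686417 = 0.7853 m/s


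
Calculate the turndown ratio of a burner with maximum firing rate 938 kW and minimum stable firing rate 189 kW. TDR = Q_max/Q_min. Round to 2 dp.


TDR = Q_max / Q_min
TDR = 938 / 189 = 4.96


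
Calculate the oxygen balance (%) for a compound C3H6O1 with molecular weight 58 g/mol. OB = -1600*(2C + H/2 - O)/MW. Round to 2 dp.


OB = -1600 * (2C + H/2 - O) / MW
Inner = 2*3 + 6/2 - 1 = 8.00
OB = -1600 * 8.00 / 58 = -220.69%


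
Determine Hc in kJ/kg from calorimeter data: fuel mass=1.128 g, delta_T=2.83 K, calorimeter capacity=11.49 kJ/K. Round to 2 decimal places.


Hc = C_cal * delta_T / m_fuel
Q_released = 11.49 * 2.83 = 32.5167 kJ
m_fuel = 1.128 g = 1.128/1000 kg = 0.001128 kg
Hc = 32.5167 / 0.001128 = 28826.86 kJ/kg


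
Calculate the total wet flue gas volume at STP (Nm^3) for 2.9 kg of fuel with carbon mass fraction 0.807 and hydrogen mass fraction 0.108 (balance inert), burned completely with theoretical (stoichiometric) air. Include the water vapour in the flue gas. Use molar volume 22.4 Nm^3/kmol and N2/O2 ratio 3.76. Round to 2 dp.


Per kg fuel: CO2 = (C/12 kmol)*22.4 = (0.807/12)*22.4 = 1.50640 Nm^3
Per kg fuel: H2O = (H/2 kmol)*22.4 = (0.108/2)*22.4 = 1.20960 Nm^3
O2 needed per kg fuel = C/12 + H/4 = 0.807/12 + 0.108/4 = 0.09425000 kmol
Per kg fuel: N2 = O2*3.76*22.4 = 0.09425000*3.76*22.4 = 7.93811 Nm^3
Total per kg = 1.50640 + 1.20960 + 7.93811 = 10.65411 Nm^3
Total = 10.65411 * 2.9 = 30.90 Nm^3


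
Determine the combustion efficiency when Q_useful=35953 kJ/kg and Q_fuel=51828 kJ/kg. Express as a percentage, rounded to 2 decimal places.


Efficiency = (Q_useful / Q_fuel) * 100
Efficiency = (35953 / 51828) * 100
Efficiency = 0.6937 * 100 = 69.37%


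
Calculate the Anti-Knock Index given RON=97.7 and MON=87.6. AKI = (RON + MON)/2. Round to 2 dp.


AKI = (RON + MON) / 2
AKI = (97.7 + 87.6) / 2
AKI = 185.3 / 2 = 92.65


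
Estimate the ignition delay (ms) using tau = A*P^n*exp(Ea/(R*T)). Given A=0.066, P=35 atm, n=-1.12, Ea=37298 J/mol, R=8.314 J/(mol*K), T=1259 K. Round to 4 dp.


tau = A * P^n * exp(Ea/(R*T))
P^n = 35^(-1.12) = 0.01864850
Ea/(R*T) = 37298/(8.314*1259) = 3.563279
exp(Ea/(R*T)) = 35.278677
tau = 0.066 * 0.01864850 * 35.278677 = 0.0434 ms


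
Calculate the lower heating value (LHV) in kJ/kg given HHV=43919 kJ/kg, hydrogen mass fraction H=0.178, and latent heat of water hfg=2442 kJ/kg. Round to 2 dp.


LHV = HHV - hfg * 9 * H
Water correction = 2442 * 9 * 0.178 = 3912.084 kJ/kg
LHV = 43919 - 3912.084 = 40006.92 kJ/kg


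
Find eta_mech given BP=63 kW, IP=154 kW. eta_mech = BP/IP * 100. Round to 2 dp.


eta_mech = (BP / IP) * 100
Ratio = 63 / 154 = 0.4091
eta_mech = 0.4091 * 100 = 40.91%


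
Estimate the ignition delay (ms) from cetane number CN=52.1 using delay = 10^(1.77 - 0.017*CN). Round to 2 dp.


delay = 10^(1.77 - 0.017*CN)
Exponent = 1.77 - 0.017*52.1 = 0.8843
delay = 10^0.8843 = 7.66 ms


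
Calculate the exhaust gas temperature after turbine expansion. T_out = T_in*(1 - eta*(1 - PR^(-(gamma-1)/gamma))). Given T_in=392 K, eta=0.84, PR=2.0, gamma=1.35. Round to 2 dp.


T_out = T_in * (1 - eta * (1 - PR^(-(gamma-1)/gamma)))
Exponent = -(1.35-1)/1.35 = -0.25925926
PR^exp = 2.0^(-0.25925926) = 0.83551680
Factor = 1 - 0.84*(1 - 0.83551680) = 0.86183411
T_out = 392 * 0.86183411 = 337.84 K


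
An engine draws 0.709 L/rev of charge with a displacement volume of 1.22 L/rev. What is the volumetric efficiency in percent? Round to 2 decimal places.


eta_v = (V_actual / V_disp) * 100
Ratio = 0.709 / 1.22 = 0.5811
eta_v = 0.5811 * 100 = 58.11%


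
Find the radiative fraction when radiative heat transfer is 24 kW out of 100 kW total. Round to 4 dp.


f_rad = Q_rad / Q_total
f_rad = 24 / 100 = 0.2400


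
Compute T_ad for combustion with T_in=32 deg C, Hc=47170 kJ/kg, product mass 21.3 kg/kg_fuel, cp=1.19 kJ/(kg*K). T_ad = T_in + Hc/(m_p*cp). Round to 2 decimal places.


T_ad = T_in + Hc / (m_p * cp)
Denominator = 21.3 * 1.19 = 25.3470
Temperature rise = 47170 / 25.3470 = 1860.97 K
T_ad = 32 + 1860.97 = 1892.97 deg C


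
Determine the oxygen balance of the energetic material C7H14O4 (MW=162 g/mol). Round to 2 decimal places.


OB = -1600 * (2C + H/2 - O) / MW
Inner = 2*7 + 14/2 - 4 = 17.00
OB = -1600 * 17.00 / 162 = -167.90%


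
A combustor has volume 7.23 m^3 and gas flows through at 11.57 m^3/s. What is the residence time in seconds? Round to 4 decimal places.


tau = V / Q_flow
tau = 7.23 / 11.57 = 0.6249 s


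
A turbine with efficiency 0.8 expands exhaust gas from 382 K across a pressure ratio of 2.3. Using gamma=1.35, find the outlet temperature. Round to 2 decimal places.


T_out = T_in * (1 - eta * (1 - PR^(-(gamma-1)/gamma)))
Exponent = -(1.35-1)/1.35 = -0.25925926
PR^exp = 2.3^(-0.25925926) = 0.80578413
Factor = 1 - 0.8*(1 - 0.80578413) = 0.84462730
T_out = 382 * 0.84462730 = 322.65 K


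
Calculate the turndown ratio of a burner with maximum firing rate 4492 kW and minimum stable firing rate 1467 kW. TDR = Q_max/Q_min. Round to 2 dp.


TDR = Q_max / Q_min
TDR = 4492 / 1467 = 3.06


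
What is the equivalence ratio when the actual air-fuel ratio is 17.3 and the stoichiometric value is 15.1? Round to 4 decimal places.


phi = AFR_stoich / AFR_actual
phi = 15.1 / 17.3 = 0.8728


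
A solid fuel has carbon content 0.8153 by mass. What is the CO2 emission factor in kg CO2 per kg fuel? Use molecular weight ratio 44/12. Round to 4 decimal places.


EF = C_frac * (M_CO2 / M_C)
EF = 0.8153 * (44/12)
EF = 0.8153 * 3.666667 = 2.9894 kg_CO2/kg_fuel


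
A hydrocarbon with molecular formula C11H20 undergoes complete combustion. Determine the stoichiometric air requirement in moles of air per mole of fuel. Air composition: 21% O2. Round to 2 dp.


Balanced combustion: C11H20 + 16 O2 -> 11 CO2 + 10 H2O
O2 needed = C + H/4 = 11 + 20/4 = 16.00 moles
Air moles = O2 / 0.21 = 16.00 / 0.21 = 76.19 moles air


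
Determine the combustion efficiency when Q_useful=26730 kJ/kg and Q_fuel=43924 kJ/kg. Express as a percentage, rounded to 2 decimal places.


Efficiency = (Q_useful / Q_fuel) * 100
Efficiency = (26730 / 43924) * 100
Efficiency = 0.6086 * 100 = 60.86%


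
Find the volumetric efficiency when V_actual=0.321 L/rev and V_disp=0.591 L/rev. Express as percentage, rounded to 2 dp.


eta_v = (V_actual / V_disp) * 100
Ratio = 0.321 / 0.591 = 0.5431
eta_v = 0.5431 * 100 = 54.31%


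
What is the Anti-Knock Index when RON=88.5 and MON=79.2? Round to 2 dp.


AKI = (RON + MON) / 2
AKI = (88.5 + 79.2) / 2
AKI = 167.7 / 2 = 83.85


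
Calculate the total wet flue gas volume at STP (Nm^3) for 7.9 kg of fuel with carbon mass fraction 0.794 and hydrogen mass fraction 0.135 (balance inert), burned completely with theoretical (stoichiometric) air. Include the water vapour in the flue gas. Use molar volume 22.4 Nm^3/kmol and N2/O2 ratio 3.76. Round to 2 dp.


Per kg fuel: CO2 = (C/12 kmol)*22.4 = (0.794/12)*22.4 = 1.48213 Nm^3
Per kg fuel: H2O = (H/2 kmol)*22.4 = (0.135/2)*22.4 = 1.51200 Nm^3
O2 needed per kg fuel = C/12 + H/4 = 0.794/12 + 0.135/4 = 0.09991667 kmol
Per kg fuel: N2 = O2*3.76*22.4 = 0.09991667*3.76*22.4 = 8.41538 Nm^3
Total per kg = 1.48213 + 1.51200 + 8.41538 = 11.40951 Nm^3
Total = 11.40951 * 7.9 = 90.14 Nm^3


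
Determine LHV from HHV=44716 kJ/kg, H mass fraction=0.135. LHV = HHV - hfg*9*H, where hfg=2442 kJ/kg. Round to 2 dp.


LHV = HHV - hfg * 9 * H
Water correction = 2442 * 9 * 0.135 = 2967.030 kJ/kg
LHV = 44716 - 2967.030 = 41748.97 kJ/kg


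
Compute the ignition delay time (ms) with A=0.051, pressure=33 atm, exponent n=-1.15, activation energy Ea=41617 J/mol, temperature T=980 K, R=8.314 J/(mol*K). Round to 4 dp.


tau = A * P^n * exp(Ea/(R*T))
P^n = 33^(-1.15) = 0.01793531
Ea/(R*T) = 41617/(8.314*980) = 5.107809
exp(Ea/(R*T)) = 165.307818
tau = 0.051 * 0.01793531 * 165.307818 = 0.1512 ms


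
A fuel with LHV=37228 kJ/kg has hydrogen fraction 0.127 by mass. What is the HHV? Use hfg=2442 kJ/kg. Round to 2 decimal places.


HHV = LHV + hfg * 9 * H
Water addition = 2442 * 9 * 0.127 = 2791.206 kJ/kg
HHV = 37228 + 2791.206 = 40019.21 kJ/kg


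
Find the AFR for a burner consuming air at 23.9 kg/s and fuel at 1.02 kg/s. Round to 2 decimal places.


AFR = m_air / m_fuel
AFR = 23.9 / 1.02 = 23.43


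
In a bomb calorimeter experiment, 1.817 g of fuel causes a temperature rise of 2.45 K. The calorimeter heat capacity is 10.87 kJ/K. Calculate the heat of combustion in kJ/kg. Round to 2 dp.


Hc = C_cal * delta_T / m_fuel
Q_released = 10.87 * 2.45 = 26.6315 kJ
m_fuel = 1.817 g = 1.817/1000 kg = 0.001817 kg
Hc = 26.6315 / 0.001817 = 14656.85 kJ/kg


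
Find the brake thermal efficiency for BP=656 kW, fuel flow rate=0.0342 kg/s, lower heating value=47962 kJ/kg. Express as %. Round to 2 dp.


eta_BTE = (BP / (mf * LHV)) * 100
Denominator = 0.0342 * 47962 = 1640.3004 kW
eta_BTE = (656 / 1640.3004) * 100 = 39.99%


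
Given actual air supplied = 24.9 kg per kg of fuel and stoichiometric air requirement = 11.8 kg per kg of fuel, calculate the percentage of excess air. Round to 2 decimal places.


Excess air = actual - stoichiometric = 24.9 - 11.8 = 13.10 kg/kg fuel
Excess air % = (excess / stoich) * 100 = (13.10 / 11.8) * 100 = 111.02%


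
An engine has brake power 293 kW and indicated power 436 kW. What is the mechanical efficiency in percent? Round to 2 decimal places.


eta_mech = (BP / IP) * 100
Ratio = 293 / 436 = 0.6720
eta_mech = 0.6720 * 100 = 67.20%


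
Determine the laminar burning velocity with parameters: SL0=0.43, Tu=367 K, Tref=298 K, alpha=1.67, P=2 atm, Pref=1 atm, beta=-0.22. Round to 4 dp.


SL = SL0 * (Tu/Tref)^alpha * (P/Pref)^beta
T ratio = 367/298 = 1.23154362
(T ratio)^alpha = 1.23154362^1.67 = 1.415961
(P/Pref)^beta = 2^(-0.22) = 0.858565
SL = 0.43 * 1.415961 * 0.858565 = 0.5227 m/s


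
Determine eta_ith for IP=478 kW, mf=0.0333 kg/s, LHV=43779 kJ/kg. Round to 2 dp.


eta_ith = (IP / (mf * LHV)) * 100
Denominator = 0.0333 * 43779 = 1457.8407 kW
eta_ith = (478 / 1457.8407) * 100 = 32.79%


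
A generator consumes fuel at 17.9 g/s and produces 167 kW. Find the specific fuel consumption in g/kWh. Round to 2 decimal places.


SFC = (mf / BP) * 3600
Rate = 17.9 / 167 = 0.107186 g/(s*kW)
SFC = 0.107186 * 3600 = 385.87 g/kWh


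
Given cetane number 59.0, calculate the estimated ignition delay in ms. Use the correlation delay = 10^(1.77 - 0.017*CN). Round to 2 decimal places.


delay = 10^(1.77 - 0.017*CN)
Exponent = 1.77 - 0.017*59.0 = 0.7670
delay = 10^0.7670 = 5.85 ms


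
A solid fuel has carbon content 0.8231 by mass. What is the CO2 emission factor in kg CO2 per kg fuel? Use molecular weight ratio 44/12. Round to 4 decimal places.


EF = C_frac * (M_CO2 / M_C)
EF = 0.8231 * (44/12)
EF = 0.8231 * 3.666667 = 3.0180 kg_CO2/kg_fuel


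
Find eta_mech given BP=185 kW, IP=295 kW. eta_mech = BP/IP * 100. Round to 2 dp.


eta_mech = (BP / IP) * 100
Ratio = 185 / 295 = 0.6271
eta_mech = 0.6271 * 100 = 62.71%


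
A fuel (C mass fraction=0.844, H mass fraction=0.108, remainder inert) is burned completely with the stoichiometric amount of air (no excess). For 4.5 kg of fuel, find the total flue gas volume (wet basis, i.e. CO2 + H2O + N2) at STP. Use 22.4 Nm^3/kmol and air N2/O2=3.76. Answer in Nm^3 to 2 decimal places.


Per kg fuel: CO2 = (C/12 kmol)*22.4 = (0.844/12)*22.4 = 1.57547 Nm^3
Per kg fuel: H2O = (H/2 kmol)*22.4 = (0.108/2)*22.4 = 1.20960 Nm^3
O2 needed per kg fuel = C/12 + H/4 = 0.844/12 + 0.108/4 = 0.09733333 kmol
Per kg fuel: N2 = O2*3.76*22.4 = 0.09733333*3.76*22.4 = 8.19780 Nm^3
Total per kg = 1.57547 + 1.20960 + 8.19780 = 10.98287 Nm^3
Total = 10.98287 * 4.5 = 49.42 Nm^3


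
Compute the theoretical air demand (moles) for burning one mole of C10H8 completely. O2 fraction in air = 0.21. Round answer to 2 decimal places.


Balanced combustion: C10H8 + 12 O2 -> 10 CO2 + 4 H2O
O2 needed = C + H/4 = 10 + 8/4 = 12.00 moles
Air moles = O2 / 0.21 = 12.00 / 0.21 = 57.14 moles air


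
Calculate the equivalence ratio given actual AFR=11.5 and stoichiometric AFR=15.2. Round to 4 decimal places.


phi = AFR_stoich / AFR_actual
phi = 15.2 / 11.5 = 1.3217


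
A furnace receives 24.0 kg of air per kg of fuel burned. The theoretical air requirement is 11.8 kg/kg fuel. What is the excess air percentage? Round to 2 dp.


Excess air = actual - stoichiometric = 24.0 - 11.8 = 12.20 kg/kg fuel
Excess air % = (excess / stoich) * 100 = (12.20 / 11.8) * 100 = 103.39%


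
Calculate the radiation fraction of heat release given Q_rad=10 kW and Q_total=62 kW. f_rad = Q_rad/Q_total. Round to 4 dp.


f_rad = Q_rad / Q_total
f_rad = 10 / 62 = 0.1613


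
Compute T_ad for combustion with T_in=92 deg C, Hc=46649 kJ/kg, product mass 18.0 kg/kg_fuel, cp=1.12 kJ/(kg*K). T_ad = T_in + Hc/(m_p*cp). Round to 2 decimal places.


T_ad = T_in + Hc / (m_p * cp)
Denominator = 18.0 * 1.12 = 20.1600
Temperature rise = 46649 / 20.1600 = 2313.94 K
T_ad = 92 + 2313.94 = 2405.94 deg C


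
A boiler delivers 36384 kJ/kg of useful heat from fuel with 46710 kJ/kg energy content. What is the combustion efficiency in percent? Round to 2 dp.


Efficiency = (Q_useful / Q_fuel) * 100
Efficiency = (36384 / 46710) * 100
Efficiency = 0.7789 * 100 = 77.89%


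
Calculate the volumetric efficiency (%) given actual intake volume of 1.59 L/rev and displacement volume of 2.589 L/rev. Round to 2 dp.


eta_v = (V_actual / V_disp) * 100
Ratio = 1.59 / 2.589 = 0.6141
eta_v = 0.6141 * 100 = 61.41%


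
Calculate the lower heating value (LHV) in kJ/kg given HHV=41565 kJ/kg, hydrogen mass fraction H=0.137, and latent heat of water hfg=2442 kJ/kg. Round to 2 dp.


LHV = HHV - hfg * 9 * H
Water correction = 2442 * 9 * 0.137 = 3010.986 kJ/kg
LHV = 41565 - 3010.986 = 38554.01 kJ/kg


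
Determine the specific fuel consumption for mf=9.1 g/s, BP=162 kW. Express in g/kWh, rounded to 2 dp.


SFC = (mf / BP) * 3600
Rate = 9.1 / 162 = 0.056173 g/(s*kW)
SFC = 0.056173 * 3600 = 202.22 g/kWh


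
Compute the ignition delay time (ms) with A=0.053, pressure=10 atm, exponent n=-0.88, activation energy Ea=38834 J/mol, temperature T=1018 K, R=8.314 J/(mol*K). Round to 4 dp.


tau = A * P^n * exp(Ea/(R*T))
P^n = 10^(-0.88) = 0.13182567
Ea/(R*T) = 38834/(8.314*1018) = 4.588327
exp(Ea/(R*T)) = 98.329752
tau = 0.053 * 0.13182567 * 98.329752 = 0.6870 ms


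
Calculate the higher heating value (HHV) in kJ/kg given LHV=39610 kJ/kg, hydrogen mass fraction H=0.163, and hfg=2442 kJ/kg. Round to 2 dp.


HHV = LHV + hfg * 9 * H
Water addition = 2442 * 9 * 0.163 = 3582.414 kJ/kg
HHV = 39610 + 3582.414 = 43192.41 kJ/kg


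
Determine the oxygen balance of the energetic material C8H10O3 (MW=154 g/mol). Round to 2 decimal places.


OB = -1600 * (2C + H/2 - O) / MW
Inner = 2*8 + 10/2 - 3 = 18.00
OB = -1600 * 18.00 / 154 = -187.01%


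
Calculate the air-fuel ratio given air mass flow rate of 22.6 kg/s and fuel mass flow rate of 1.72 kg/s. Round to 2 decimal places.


AFR = m_air / m_fuel
AFR = 22.6 / 1.72 = 13.14


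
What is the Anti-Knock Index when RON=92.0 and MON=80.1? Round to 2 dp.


AKI = (RON + MON) / 2
AKI = (92.0 + 80.1) / 2
AKI = 172.1 / 2 = 86.05


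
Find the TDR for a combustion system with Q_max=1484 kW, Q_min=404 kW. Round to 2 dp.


TDR = Q_max / Q_min
TDR = 1484 / 404 = 3.67


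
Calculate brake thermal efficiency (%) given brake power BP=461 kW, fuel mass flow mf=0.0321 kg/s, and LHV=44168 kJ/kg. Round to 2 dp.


eta_BTE = (BP / (mf * LHV)) * 100
Denominator = 0.0321 * 44168 = 1417.7928 kW
eta_BTE = (461 / 1417.7928) * 100 = 32.52%


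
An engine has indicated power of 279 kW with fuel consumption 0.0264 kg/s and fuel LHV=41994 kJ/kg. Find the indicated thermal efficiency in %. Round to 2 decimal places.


eta_ith = (IP / (mf * LHV)) * 100
Denominator = 0.0264 * 41994 = 1108.6416 kW
eta_ith = (279 / 1108.6416) * 100 = 25.17%


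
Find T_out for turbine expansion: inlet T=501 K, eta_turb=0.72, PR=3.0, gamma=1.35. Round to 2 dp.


T_out = T_in * (1 - eta * (1 - PR^(-(gamma-1)/gamma)))
Exponent = -(1.35-1)/1.35 = -0.25925926
PR^exp = 3.0^(-0.25925926) = 0.75214556
Factor = 1 - 0.72*(1 - 0.75214556) = 0.82154480
T_out = 501 * 0.82154480 = 411.59 K


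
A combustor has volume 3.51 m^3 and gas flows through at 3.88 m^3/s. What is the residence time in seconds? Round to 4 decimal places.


tau = V / Q_flow
tau = 3.51 / 3.88 = 0.9046 s


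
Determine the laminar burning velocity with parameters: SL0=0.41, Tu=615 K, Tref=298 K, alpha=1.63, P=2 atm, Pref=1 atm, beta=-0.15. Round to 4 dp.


SL = SL0 * (Tu/Tref)^alpha * (P/Pref)^beta
T ratio = 615/298 = 2.06375839
(T ratio)^alpha = 2.06375839^1.63 = 3.257571
(P/Pref)^beta = 2^(-0.15) = 0.901250
SL = 0.41 * 3.257571 * 0.901250 = 1.2037 m/s


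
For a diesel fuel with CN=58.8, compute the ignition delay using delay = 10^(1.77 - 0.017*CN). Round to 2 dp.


delay = 10^(1.77 - 0.017*CN)
Exponent = 1.77 - 0.017*58.8 = 0.7704
delay = 10^0.7704 = 5.89 ms


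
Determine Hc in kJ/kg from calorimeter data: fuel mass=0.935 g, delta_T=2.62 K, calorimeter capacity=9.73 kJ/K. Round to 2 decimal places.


Hc = C_cal * delta_T / m_fuel
Q_released = 9.73 * 2.62 = 25.4926 kJ
m_fuel = 0.935 g = 0.935/1000 kg = 0.000935 kg
Hc = 25.4926 / 0.000935 = 27264.81 kJ/kg


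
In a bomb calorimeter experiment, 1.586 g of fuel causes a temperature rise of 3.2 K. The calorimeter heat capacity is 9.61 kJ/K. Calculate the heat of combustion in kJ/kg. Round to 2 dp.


Hc = C_cal * delta_T / m_fuel
Q_released = 9.61 * 3.2 = 30.7520 kJ
m_fuel = 1.586 g = 1.586/1000 kg = 0.001586 kg
Hc = 30.7520 / 0.001586 = 19389.66 kJ/kg


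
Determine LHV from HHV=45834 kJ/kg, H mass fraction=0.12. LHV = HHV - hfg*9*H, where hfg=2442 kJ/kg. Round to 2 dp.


LHV = HHV - hfg * 9 * H
Water correction = 2442 * 9 * 0.12 = 2637.360 kJ/kg
LHV = 45834 - 2637.360 = 43196.64 kJ/kg


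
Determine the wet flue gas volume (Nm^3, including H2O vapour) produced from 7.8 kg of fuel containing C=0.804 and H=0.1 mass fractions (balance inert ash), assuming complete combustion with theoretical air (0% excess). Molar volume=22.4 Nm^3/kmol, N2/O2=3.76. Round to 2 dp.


Per kg fuel: CO2 = (C/12 kmol)*22.4 = (0.804/12)*22.4 = 1.50080 Nm^3
Per kg fuel: H2O = (H/2 kmol)*22.4 = (0.1/2)*22.4 = 1.12000 Nm^3
O2 needed per kg fuel = C/12 + H/4 = 0.804/12 + 0.1/4 = 0.09200000 kmol
Per kg fuel: N2 = O2*3.76*22.4 = 0.09200000*3.76*22.4 = 7.74861 Nm^3
Total per kg = 1.50080 + 1.12000 + 7.74861 = 10.36941 Nm^3
Total = 10.36941 * 7.8 = 80.88 Nm^3


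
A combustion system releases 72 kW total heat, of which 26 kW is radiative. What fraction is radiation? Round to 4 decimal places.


f_rad = Q_rad / Q_total
f_rad = 26 / 72 = 0.3611


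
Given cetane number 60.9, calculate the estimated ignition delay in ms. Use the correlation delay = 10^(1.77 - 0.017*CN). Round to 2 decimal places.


delay = 10^(1.77 - 0.017*CN)
Exponent = 1.77 - 0.017*60.9 = 0.7347
delay = 10^0.7347 = 5.43 ms


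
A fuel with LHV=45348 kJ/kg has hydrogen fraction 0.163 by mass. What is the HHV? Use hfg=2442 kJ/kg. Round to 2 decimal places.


HHV = LHV + hfg * 9 * H
Water addition = 2442 * 9 * 0.163 = 3582.414 kJ/kg
HHV = 45348 + 3582.414 = 48930.41 kJ/kg


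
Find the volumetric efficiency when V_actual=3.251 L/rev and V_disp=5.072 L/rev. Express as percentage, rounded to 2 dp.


eta_v = (V_actual / V_disp) * 100
Ratio = 3.251 / 5.072 = 0.6410
eta_v = 0.6410 * 100 = 64.10%


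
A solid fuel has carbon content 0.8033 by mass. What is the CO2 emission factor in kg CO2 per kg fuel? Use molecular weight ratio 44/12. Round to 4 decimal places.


EF = C_frac * (M_CO2 / M_C)
EF = 0.8033 * (44/12)
EF = 0.8033 * 3.666667 = 2.9454 kg_CO2/kg_fuel


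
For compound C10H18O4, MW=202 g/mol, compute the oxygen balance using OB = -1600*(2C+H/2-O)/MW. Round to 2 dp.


OB = -1600 * (2C + H/2 - O) / MW
Inner = 2*10 + 18/2 - 4 = 25.00
OB = -1600 * 25.00 / 202 = -198.02%


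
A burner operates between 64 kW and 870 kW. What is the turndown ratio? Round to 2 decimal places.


TDR = Q_max / Q_min
TDR = 870 / 64 = 13.59


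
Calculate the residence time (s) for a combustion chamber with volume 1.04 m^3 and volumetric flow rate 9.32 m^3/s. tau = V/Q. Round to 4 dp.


tau = V / Q_flow
tau = 1.04 / 9.32 = 0.1116 s


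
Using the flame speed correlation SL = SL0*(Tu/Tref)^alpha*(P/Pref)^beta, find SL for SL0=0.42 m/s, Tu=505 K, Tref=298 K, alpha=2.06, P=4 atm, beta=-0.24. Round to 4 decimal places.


SL = SL0 * (Tu/Tref)^alpha * (P/Pref)^beta
T ratio = 505/298 = 1.69463087
(T ratio)^alpha = 1.69463087^2.06 = 2.964113
(P/Pref)^beta = 4^(-0.24) = 0.716978
SL = 0.42 * 2.964113 * 0.716978 = 0.8926 m/s


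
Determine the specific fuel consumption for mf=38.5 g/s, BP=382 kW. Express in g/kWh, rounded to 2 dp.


SFC = (mf / BP) * 3600
Rate = 38.5 / 382 = 0.100785 g/(s*kW)
SFC = 0.100785 * 3600 = 362.83 g/kWh


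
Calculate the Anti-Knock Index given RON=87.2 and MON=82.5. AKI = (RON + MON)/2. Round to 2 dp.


AKI = (RON + MON) / 2
AKI = (87.2 + 82.5) / 2
AKI = 169.7 / 2 = 84.85


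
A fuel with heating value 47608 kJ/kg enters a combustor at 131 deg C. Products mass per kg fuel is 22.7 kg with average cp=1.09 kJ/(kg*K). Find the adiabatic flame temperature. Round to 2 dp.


T_ad = T_in + Hc / (m_p * cp)
Denominator = 22.7 * 1.09 = 24.7430
Temperature rise = 47608 / 24.7430 = 1924.10 K
T_ad = 131 + 1924.10 = 2055.10 deg C


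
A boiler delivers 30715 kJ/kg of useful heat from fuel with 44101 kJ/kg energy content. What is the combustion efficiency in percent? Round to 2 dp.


Efficiency = (Q_useful / Q_fuel) * 100
Efficiency = (30715 / 44101) * 100
Efficiency = 0.6965 * 100 = 69.65%


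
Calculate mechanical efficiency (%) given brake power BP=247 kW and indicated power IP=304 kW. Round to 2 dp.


eta_mech = (BP / IP) * 100
Ratio = 247 / 304 = 0.8125
eta_mech = 0.8125 * 100 = 81.25%


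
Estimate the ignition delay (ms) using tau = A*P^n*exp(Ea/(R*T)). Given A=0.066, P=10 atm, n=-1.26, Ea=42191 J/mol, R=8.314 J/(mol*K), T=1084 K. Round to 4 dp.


tau = A * P^n * exp(Ea/(R*T))
P^n = 10^(-1.26) = 0.05495409
Ea/(R*T) = 42191/(8.314*1084) = 4.681451
exp(Ea/(R*T)) = 107.926601
tau = 0.066 * 0.05495409 * 107.926601 = 0.3914 ms


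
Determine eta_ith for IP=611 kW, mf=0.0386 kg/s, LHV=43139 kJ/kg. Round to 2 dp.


eta_ith = (IP / (mf * LHV)) * 100
Denominator = 0.0386 * 43139 = 1665.1654 kW
eta_ith = (611 / 1665.1654) * 100 = 36.69%


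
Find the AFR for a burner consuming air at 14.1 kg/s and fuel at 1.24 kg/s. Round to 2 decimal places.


AFR = m_air / m_fuel
AFR = 14.1 / 1.24 = 11.37


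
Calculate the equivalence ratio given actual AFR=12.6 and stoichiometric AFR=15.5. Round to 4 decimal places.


phi = AFR_stoich / AFR_actual
phi = 15.5 / 12.6 = 1.2302


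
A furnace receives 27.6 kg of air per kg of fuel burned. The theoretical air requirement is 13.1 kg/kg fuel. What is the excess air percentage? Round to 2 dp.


Excess air = actual - stoichiometric = 27.6 - 13.1 = 14.50 kg/kg fuel
Excess air % = (excess / stoich) * 100 = (14.50 / 13.1) * 100 = 110.69%


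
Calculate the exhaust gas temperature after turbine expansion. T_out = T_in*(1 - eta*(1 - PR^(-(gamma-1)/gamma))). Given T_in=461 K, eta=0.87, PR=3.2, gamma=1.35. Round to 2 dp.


T_out = T_in * (1 - eta * (1 - PR^(-(gamma-1)/gamma)))
Exponent = -(1.35-1)/1.35 = -0.25925926
PR^exp = 3.2^(-0.25925926) = 0.73966521
Factor = 1 - 0.87*(1 - 0.73966521) = 0.77350873
T_out = 461 * 0.77350873 = 356.59 K


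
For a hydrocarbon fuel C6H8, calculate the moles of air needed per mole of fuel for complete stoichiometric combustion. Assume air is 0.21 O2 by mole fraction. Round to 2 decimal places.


Balanced combustion: C6H8 + 8 O2 -> 6 CO2 + 4 H2O
O2 needed = C + H/4 = 6 + 8/4 = 8.00 moles
Air moles = O2 / 0.21 = 8.00 / 0.21 = 38.10 moles air


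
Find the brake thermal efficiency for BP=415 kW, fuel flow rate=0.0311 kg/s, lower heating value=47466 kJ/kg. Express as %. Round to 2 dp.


eta_BTE = (BP / (mf * LHV)) * 100
Denominator = 0.0311 * 47466 = 1476.1926 kW
eta_BTE = (415 / 1476.1926) * 100 = 28.11%


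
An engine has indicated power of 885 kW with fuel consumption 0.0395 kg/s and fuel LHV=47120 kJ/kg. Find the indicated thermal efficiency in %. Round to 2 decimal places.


eta_ith = (IP / (mf * LHV)) * 100
Denominator = 0.0395 * 47120 = 1861.2400 kW
eta_ith = (885 / 1861.2400) * 100 = 47.55%


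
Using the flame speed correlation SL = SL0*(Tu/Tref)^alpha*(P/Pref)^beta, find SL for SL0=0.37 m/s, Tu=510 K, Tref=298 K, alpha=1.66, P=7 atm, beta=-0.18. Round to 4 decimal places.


SL = SL0 * (Tu/Tref)^alpha * (P/Pref)^beta
T ratio = 510/298 = 1.71140940
(T ratio)^alpha = 1.71140940^1.66 = 2.439875
(P/Pref)^beta = 7^(-0.18) = 0.704502
SL = 0.37 * 2.439875 * 0.704502 = 0.6360 m/s


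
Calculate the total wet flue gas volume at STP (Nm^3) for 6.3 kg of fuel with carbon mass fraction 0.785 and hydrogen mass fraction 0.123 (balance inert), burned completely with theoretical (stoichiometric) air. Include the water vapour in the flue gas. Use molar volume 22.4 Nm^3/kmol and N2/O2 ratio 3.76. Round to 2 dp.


Per kg fuel: CO2 = (C/12 kmol)*22.4 = (0.785/12)*22.4 = 1.46533 Nm^3
Per kg fuel: H2O = (H/2 kmol)*22.4 = (0.123/2)*22.4 = 1.37760 Nm^3
O2 needed per kg fuel = C/12 + H/4 = 0.785/12 + 0.123/4 = 0.09616667 kmol
Per kg fuel: N2 = O2*3.76*22.4 = 0.09616667*3.76*22.4 = 8.09954 Nm^3
Total per kg = 1.46533 + 1.37760 + 8.09954 = 10.94247 Nm^3
Total = 10.94247 * 6.3 = 68.94 Nm^3


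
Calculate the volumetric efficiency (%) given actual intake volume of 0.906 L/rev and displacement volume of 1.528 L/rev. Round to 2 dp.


eta_v = (V_actual / V_disp) * 100
Ratio = 0.906 / 1.528 = 0.5929
eta_v = 0.5929 * 100 = 59.29%


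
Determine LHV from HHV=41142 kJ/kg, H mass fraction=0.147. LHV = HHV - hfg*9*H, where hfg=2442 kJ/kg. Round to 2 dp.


LHV = HHV - hfg * 9 * H
Water correction = 2442 * 9 * 0.147 = 3230.766 kJ/kg
LHV = 41142 - 3230.766 = 37911.23 kJ/kg


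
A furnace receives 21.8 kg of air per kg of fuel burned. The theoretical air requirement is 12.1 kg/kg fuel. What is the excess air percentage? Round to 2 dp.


Excess air = actual - stoichiometric = 21.8 - 12.1 = 9.70 kg/kg fuel
Excess air % = (excess / stoich) * 100 = (9.70 / 12.1) * 100 = 80.17%


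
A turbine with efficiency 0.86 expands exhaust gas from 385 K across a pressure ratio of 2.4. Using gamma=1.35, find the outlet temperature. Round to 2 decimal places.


T_out = T_in * (1 - eta * (1 - PR^(-(gamma-1)/gamma)))
Exponent = -(1.35-1)/1.35 = -0.25925926
PR^exp = 2.4^(-0.25925926) = 0.79694200
Factor = 1 - 0.86*(1 - 0.79694200) = 0.82537012
T_out = 385 * 0.82537012 = 317.77 K


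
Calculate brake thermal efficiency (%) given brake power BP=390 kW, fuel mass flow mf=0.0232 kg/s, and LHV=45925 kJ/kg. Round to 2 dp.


eta_BTE = (BP / (mf * LHV)) * 100
Denominator = 0.0232 * 45925 = 1065.4600 kW
eta_BTE = (390 / 1065.4600) * 100 = 36.60%


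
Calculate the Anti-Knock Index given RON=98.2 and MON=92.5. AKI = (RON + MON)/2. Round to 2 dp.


AKI = (RON + MON) / 2
AKI = (98.2 + 92.5) / 2
AKI = 190.7 / 2 = 95.35


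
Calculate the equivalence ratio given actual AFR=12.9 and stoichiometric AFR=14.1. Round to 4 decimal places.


phi = AFR_stoich / AFR_actual
phi = 14.1 / 12.9 = 1.0930


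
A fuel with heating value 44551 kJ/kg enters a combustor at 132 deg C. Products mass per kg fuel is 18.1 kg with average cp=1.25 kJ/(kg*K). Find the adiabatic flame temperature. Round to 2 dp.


T_ad = T_in + Hc / (m_p * cp)
Denominator = 18.1 * 1.25 = 22.6250
Temperature rise = 44551 / 22.6250 = 1969.10 K
T_ad = 132 + 1969.10 = 2101.10 deg C


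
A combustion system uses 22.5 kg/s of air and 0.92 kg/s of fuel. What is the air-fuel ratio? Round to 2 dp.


AFR = m_air / m_fuel
AFR = 22.5 / 0.92 = 24.46


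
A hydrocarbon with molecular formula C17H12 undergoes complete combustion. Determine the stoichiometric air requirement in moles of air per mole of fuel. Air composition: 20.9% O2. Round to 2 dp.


Balanced combustion: C17H12 + 20 O2 -> 17 CO2 + 6 H2O
O2 needed = C + H/4 = 17 + 12/4 = 20.00 moles
Air moles = O2 / 0.209 = 20.00 / 0.209 = 95.69 moles air


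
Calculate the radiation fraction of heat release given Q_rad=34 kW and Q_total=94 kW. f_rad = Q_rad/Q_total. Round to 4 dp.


f_rad = Q_rad / Q_total
f_rad = 34 / 94 = 0.3617


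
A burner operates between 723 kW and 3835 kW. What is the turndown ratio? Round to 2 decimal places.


TDR = Q_max / Q_min
TDR = 3835 / 723 = 5.30


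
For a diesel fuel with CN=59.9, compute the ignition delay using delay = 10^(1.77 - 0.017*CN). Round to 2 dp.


delay = 10^(1.77 - 0.017*CN)
Exponent = 1.77 - 0.017*59.9 = 0.7517
delay = 10^0.7517 = 5.65 ms


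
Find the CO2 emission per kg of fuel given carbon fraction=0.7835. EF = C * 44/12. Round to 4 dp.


EF = C_frac * (M_CO2 / M_C)
EF = 0.7835 * (44/12)
EF = 0.7835 * 3.666667 = 2.8728 kg_CO2/kg_fuel


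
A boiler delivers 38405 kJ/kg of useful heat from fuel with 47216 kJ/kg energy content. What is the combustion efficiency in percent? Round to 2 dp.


Efficiency = (Q_useful / Q_fuel) * 100
Efficiency = (38405 / 47216) * 100
Efficiency = 0.8134 * 100 = 81.34%
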